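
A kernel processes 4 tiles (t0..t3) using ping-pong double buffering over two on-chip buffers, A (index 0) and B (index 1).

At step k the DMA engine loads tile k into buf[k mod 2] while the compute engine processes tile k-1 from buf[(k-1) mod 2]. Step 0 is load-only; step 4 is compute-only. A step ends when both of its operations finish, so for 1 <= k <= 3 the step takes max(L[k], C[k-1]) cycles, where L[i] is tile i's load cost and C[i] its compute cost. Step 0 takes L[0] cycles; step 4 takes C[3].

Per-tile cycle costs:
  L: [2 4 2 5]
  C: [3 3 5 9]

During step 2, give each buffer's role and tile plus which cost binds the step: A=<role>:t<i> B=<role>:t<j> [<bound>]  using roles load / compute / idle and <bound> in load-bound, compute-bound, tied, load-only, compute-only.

[0] DMA t0→A (2c) ∥ CU idle ⇒ 2c, clock 2
[1] DMA t1→B (4c) ∥ CU A:t0 (3c) ⇒ 4c, clock 6
[2] DMA t2→A (2c) ∥ CU B:t1 (3c) ⇒ 3c, clock 9
[3] DMA t3→B (5c) ∥ CU A:t2 (5c) ⇒ 5c, clock 14
[4] DMA idle ∥ CU B:t3 (9c) ⇒ 9c, clock 23

step 2: A=load:t2 B=compute:t1 [compute-bound]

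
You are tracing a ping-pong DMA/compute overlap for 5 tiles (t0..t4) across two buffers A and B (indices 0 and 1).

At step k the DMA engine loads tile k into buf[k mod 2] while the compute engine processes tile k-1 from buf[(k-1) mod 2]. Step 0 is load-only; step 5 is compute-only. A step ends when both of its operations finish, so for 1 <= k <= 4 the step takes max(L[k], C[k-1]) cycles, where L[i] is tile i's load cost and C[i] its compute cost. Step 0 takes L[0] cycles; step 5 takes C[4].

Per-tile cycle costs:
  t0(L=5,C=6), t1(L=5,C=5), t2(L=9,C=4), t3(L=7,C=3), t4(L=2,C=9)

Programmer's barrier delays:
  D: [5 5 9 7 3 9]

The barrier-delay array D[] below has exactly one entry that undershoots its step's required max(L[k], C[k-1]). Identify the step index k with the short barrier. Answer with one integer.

hazard at step 1

k=0 barrier L[0]=5→5c, D[0]=5 ok
k=1 barrier max(L[1]=5,C[0]=6)→6c, D[1]=5 SHORT
k=2 barrier max(L[2]=9,C[1]=5)→9c, D[2]=9 ok
k=3 barrier max(L[3]=7,C[2]=4)→7c, D[3]=7 ok
k=4 barrier max(L[4]=2,C[3]=3)→3c, D[4]=3 ok
k=5 barrier C[4]=9→9c, D[5]=9 ok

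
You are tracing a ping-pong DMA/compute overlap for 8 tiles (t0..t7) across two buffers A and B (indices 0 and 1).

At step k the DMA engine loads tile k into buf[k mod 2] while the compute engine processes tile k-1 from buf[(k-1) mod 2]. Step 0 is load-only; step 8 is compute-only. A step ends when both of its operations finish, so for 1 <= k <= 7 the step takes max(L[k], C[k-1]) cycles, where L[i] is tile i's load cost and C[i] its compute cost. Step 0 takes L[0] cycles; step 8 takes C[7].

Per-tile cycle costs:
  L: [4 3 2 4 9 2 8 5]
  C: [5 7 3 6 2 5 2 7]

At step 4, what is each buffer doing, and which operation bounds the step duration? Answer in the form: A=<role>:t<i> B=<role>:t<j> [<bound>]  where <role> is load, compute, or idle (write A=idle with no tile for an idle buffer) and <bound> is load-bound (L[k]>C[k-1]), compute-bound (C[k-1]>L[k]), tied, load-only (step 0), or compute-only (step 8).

step 4: A=load:t4 B=compute:t3 [load-bound]

step 0: L[0]=4 → dur=4, Σ=4 | A=load:t0 B=idle [load-only]
step 1: L[1]=3 C[0]=5 → dur=5, Σ=9 | A=compute:t0 B=load:t1 [compute-bound]
step 2: L[2]=2 C[1]=7 → dur=7, Σ=16 | A=load:t2 B=compute:t1 [compute-bound]
step 3: L[3]=4 C[2]=3 → dur=4, Σ=20 | A=compute:t2 B=load:t3 [load-bound]
step 4: L[4]=9 C[3]=6 → dur=9, Σ=29 | A=load:t4 B=compute:t3 [load-bound]
step 5: L[5]=2 C[4]=2 → dur=2, Σ=31 | A=compute:t4 B=load:t5 [tied]
step 6: L[6]=8 C[5]=5 → dur=8, Σ=39 | A=load:t6 B=compute:t5 [load-bound]
step 7: L[7]=5 C[6]=2 → dur=5, Σ=44 | A=compute:t6 B=load:t7 [load-bound]
step 8: C[7]=7 → dur=7, Σ=51 | A=idle B=compute:t7 [compute-only]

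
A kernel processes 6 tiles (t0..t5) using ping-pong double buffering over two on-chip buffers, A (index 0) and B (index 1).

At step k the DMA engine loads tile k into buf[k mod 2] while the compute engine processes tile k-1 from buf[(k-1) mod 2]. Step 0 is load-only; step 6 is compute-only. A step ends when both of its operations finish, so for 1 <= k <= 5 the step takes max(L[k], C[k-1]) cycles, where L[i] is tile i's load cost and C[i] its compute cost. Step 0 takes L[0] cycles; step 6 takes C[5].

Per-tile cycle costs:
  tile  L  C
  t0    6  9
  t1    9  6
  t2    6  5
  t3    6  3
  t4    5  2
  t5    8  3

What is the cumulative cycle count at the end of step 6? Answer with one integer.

end_cycle[6] = 43

  0. 6=6c; end=6; A:t0 B:-
  1. max(9,9)=9c; end=15; A:t0 B:t1
  2. max(6,6)=6c; end=21; A:t2 B:t1
  3. max(6,5)=6c; end=27; A:t2 B:t3
  4. max(5,3)=5c; end=32; A:t4 B:t3
  5. max(8,2)=8c; end=40; A:t4 B:t5
  6. 3=3c; end=43; A:t4 B:t5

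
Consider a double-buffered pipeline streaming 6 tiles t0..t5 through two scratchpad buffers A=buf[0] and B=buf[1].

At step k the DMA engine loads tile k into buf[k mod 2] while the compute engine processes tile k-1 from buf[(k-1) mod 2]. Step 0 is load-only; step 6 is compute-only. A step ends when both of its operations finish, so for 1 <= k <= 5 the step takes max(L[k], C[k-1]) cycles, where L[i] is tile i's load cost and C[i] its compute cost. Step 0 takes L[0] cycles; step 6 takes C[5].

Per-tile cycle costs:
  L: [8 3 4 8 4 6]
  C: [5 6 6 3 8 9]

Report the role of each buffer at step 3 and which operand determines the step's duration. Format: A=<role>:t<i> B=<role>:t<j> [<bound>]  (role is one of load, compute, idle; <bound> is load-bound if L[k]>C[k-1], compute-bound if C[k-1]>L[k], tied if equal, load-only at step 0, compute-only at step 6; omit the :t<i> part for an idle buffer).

step 0: L[0]=8 → dur=8, Σ=8 | A=load:t0 B=idle [load-only]
step 1: L[1]=3 C[0]=5 → dur=5, Σ=13 | A=compute:t0 B=load:t1 [compute-bound]
step 2: L[2]=4 C[1]=6 → dur=6, Σ=19 | A=load:t2 B=compute:t1 [compute-bound]
step 3: L[3]=8 C[2]=6 → dur=8, Σ=27 | A=compute:t2 B=load:t3 [load-bound]
step 4: L[4]=4 C[3]=3 → dur=4, Σ=31 | A=load:t4 B=compute:t3 [load-bound]
step 5: L[5]=6 C[4]=8 → dur=8, Σ=39 | A=compute:t4 B=load:t5 [compute-bound]
step 6: C[5]=9 → dur=9, Σ=48 | A=idle B=compute:t5 [compute-only]

step 3: A=compute:t2 B=load:t3 [load-bound]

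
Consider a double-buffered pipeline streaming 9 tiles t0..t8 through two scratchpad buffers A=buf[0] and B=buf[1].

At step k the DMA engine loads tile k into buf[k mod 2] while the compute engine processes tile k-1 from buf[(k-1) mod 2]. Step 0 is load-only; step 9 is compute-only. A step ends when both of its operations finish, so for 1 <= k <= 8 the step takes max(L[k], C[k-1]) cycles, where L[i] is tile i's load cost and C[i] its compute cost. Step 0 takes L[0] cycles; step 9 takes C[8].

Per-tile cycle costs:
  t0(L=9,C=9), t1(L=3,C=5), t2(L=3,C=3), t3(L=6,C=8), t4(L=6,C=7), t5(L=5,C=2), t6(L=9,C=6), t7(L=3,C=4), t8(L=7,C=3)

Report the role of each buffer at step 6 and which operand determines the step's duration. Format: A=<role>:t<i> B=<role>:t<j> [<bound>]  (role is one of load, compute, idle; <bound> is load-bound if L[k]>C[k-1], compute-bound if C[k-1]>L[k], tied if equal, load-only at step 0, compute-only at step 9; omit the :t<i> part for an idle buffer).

step 6: A=load:t6 B=compute:t5 [load-bound]

k=0 load=t0/9c comp=- wait=9 total=9
k=1 load=t1/3c comp=t0/9c wait=9 total=18
k=2 load=t2/3c comp=t1/5c wait=5 total=23
k=3 load=t3/6c comp=t2/3c wait=6 total=29
k=4 load=t4/6c comp=t3/8c wait=8 total=37
k=5 load=t5/5c comp=t4/7c wait=7 total=44
k=6 load=t6/9c comp=t5/2c wait=9 total=53
k=7 load=t7/3c comp=t6/6c wait=6 total=59
k=8 load=t8/7c comp=t7/4c wait=7 total=66
k=9 load=- comp=t8/3c wait=3 total=69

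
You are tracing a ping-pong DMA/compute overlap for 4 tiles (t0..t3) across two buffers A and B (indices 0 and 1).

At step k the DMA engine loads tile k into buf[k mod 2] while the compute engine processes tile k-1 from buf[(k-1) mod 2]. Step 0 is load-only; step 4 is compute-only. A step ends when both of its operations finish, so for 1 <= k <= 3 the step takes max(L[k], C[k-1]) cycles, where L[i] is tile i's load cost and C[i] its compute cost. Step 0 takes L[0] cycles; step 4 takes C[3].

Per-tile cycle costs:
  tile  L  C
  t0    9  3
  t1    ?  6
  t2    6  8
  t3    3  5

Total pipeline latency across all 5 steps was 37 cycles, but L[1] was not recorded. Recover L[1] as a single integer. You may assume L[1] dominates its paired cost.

step 0 = dur = L[0]=9 = 9
step 1 = dur = max(L[1]=?, C[0]=3) = L[1]  (unknown; binding)
step 2 = dur = max(L[2]=6, C[1]=6) = 6
step 3 = dur = max(L[3]=3, C[2]=8) = 8
step 4 = dur = C[3]=5 = 5
sum of known step durations = 28
dur[1] = total - known = 37 - 28 = 9
L[1] is the binding max in step 1, so L[1] = dur[1] = 9

L[1] = 9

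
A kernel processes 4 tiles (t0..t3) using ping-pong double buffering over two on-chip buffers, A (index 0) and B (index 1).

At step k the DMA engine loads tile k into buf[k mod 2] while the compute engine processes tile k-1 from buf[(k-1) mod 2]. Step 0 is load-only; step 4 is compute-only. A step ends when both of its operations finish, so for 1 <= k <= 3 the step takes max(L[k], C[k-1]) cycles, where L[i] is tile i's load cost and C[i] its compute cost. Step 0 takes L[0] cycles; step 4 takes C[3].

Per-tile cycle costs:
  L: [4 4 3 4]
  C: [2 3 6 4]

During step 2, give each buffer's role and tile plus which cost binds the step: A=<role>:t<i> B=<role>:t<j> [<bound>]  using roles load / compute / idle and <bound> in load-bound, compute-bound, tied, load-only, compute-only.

k=0 load=t0/4c comp=- wait=4 total=4
k=1 load=t1/4c comp=t0/2c wait=4 total=8
k=2 load=t2/3c comp=t1/3c wait=3 total=11
k=3 load=t3/4c comp=t2/6c wait=6 total=17
k=4 load=- comp=t3/4c wait=4 total=21

step 2: A=load:t2 B=compute:t1 [tied]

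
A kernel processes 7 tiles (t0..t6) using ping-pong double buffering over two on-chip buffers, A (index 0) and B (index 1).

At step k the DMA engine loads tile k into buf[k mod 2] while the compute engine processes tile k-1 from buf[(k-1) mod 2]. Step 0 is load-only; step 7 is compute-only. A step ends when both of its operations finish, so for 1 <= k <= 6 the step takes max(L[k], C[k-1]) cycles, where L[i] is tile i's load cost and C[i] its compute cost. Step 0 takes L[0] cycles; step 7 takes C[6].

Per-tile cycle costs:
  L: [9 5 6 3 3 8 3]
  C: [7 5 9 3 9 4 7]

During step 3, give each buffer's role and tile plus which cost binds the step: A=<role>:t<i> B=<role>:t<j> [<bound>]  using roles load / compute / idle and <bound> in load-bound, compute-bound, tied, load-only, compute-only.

[0] DMA t0→A (9c) ∥ CU idle ⇒ 9c, clock 9
[1] DMA t1→B (5c) ∥ CU A:t0 (7c) ⇒ 7c, clock 16
[2] DMA t2→A (6c) ∥ CU B:t1 (5c) ⇒ 6c, clock 22
[3] DMA t3→B (3c) ∥ CU A:t2 (9c) ⇒ 9c, clock 31
[4] DMA t4→A (3c) ∥ CU B:t3 (3c) ⇒ 3c, clock 34
[5] DMA t5→B (8c) ∥ CU A:t4 (9c) ⇒ 9c, clock 43
[6] DMA t6→A (3c) ∥ CU B:t5 (4c) ⇒ 4c, clock 47
[7] DMA idle ∥ CU A:t6 (7c) ⇒ 7c, clock 54

step 3: A=compute:t2 B=load:t3 [compute-bound]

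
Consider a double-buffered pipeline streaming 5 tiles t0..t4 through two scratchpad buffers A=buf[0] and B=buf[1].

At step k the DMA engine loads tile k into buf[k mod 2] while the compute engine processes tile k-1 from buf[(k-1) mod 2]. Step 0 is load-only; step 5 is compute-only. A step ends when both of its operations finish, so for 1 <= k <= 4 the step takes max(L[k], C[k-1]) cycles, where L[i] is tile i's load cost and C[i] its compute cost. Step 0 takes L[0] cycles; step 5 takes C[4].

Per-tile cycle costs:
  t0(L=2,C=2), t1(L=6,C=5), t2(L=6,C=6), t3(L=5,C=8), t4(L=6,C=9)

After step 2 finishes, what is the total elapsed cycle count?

step 0: L[0]=2 → dur=2, Σ=2 | A=load:t0 B=idle [load-only]
step 1: L[1]=6 C[0]=2 → dur=6, Σ=8 | A=compute:t0 B=load:t1 [load-bound]
step 2: L[2]=6 C[1]=5 → dur=6, Σ=14 | A=load:t2 B=compute:t1 [load-bound]
step 3: L[3]=5 C[2]=6 → dur=6, Σ=20 | A=compute:t2 B=load:t3 [compute-bound]
step 4: L[4]=6 C[3]=8 → dur=8, Σ=28 | A=load:t4 B=compute:t3 [compute-bound]
step 5: C[4]=9 → dur=9, Σ=37 | A=compute:t4 B=idle [compute-only]

end_cycle[2] = 14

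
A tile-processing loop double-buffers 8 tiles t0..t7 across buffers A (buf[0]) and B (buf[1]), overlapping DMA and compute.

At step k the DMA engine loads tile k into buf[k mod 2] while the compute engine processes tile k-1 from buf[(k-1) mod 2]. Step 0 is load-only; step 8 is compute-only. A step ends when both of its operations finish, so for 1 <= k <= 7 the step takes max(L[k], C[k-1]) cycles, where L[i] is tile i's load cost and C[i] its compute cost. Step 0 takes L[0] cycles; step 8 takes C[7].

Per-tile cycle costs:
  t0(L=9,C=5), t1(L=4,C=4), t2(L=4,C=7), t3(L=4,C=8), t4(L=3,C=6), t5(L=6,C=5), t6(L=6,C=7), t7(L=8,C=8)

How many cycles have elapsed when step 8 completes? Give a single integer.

end_cycle[8] = 61

k=0 load=t0/9c comp=- wait=9 total=9
k=1 load=t1/4c comp=t0/5c wait=5 total=14
k=2 load=t2/4c comp=t1/4c wait=4 total=18
k=3 load=t3/4c comp=t2/7c wait=7 total=25
k=4 load=t4/3c comp=t3/8c wait=8 total=33
k=5 load=t5/6c comp=t4/6c wait=6 total=39
k=6 load=t6/6c comp=t5/5c wait=6 total=45
k=7 load=t7/8c comp=t6/7c wait=8 total=53
k=8 load=- comp=t7/8c wait=8 total=61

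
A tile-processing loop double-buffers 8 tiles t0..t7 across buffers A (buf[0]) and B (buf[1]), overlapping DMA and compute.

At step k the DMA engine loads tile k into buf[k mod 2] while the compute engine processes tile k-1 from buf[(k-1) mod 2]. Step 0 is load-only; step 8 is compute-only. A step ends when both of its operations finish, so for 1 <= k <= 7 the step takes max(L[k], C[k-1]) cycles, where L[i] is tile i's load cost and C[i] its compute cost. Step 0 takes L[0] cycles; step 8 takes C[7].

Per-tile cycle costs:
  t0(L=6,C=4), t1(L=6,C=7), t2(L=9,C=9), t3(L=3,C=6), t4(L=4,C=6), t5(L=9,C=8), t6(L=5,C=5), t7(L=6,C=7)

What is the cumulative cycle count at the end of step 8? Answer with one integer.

end_cycle[8] = 66

k=0 load=t0/6c comp=- wait=6 total=6
k=1 load=t1/6c comp=t0/4c wait=6 total=12
k=2 load=t2/9c comp=t1/7c wait=9 total=21
k=3 load=t3/3c comp=t2/9c wait=9 total=30
k=4 load=t4/4c comp=t3/6c wait=6 total=36
k=5 load=t5/9c comp=t4/6c wait=9 total=45
k=6 load=t6/5c comp=t5/8c wait=8 total=53
k=7 load=t7/6c comp=t6/5c wait=6 total=59
k=8 load=- comp=t7/7c wait=7 total=66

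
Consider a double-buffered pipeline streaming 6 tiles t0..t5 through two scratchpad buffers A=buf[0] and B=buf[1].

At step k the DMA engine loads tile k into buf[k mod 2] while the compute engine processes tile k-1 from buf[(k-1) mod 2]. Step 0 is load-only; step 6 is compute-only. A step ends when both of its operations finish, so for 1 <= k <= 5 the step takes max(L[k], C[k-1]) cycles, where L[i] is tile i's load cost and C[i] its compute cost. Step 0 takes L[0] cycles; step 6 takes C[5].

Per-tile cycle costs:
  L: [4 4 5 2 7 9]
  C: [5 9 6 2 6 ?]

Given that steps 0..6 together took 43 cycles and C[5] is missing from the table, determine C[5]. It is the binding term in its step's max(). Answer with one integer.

C[5] = 3

step 0 | dur = L[0]=4 = 4
step 1 | dur = max(L[1]=4, C[0]=5) = 5
step 2 | dur = max(L[2]=5, C[1]=9) = 9
step 3 | dur = max(L[3]=2, C[2]=6) = 6
step 4 | dur = max(L[4]=7, C[3]=2) = 7
step 5 | dur = max(L[5]=9, C[4]=6) = 9
step 6 | dur = C[5]=? = C[5]  (unknown; binding)
sum of known step durations = 40
dur[6] = total - known = 43 - 40 = 3
C[5] is the binding max in step 6, so C[5] = dur[6] = 3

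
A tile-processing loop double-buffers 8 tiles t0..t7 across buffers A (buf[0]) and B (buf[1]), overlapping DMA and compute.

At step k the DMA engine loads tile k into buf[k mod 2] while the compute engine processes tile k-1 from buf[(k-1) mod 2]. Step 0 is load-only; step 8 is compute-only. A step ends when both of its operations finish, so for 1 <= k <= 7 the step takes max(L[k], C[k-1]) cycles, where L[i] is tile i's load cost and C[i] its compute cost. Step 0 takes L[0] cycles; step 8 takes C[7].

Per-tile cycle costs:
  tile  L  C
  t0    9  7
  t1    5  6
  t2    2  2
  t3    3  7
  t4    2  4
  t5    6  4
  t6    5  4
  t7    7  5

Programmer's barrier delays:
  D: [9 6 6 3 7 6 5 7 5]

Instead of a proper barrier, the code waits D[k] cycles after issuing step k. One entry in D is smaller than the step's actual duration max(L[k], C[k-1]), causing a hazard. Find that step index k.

step 0: need L[0]=9 = 9; D[0]=9 ok
step 1: need max(L[1]=5,C[0]=7) = 7; D[1]=6 SHORT
step 2: need max(L[2]=2,C[1]=6) = 6; D[2]=6 ok
step 3: need max(L[3]=3,C[2]=2) = 3; D[3]=3 ok
step 4: need max(L[4]=2,C[3]=7) = 7; D[4]=7 ok
step 5: need max(L[5]=6,C[4]=4) = 6; D[5]=6 ok
step 6: need max(L[6]=5,C[5]=4) = 5; D[6]=5 ok
step 7: need max(L[7]=7,C[6]=4) = 7; D[7]=7 ok
step 8: need C[7]=5 = 5; D[8]=5 ok

hazard at step 1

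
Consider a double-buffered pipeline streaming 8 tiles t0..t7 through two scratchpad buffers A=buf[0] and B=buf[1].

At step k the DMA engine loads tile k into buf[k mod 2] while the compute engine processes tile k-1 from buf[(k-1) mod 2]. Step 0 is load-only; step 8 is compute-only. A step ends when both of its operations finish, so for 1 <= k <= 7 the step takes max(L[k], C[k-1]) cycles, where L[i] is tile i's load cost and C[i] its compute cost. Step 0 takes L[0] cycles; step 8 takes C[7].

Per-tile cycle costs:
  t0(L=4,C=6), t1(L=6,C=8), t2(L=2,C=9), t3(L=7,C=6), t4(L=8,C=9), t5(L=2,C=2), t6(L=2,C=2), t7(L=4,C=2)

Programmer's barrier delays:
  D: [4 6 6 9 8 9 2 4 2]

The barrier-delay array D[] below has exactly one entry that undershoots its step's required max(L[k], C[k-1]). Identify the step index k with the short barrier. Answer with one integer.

step 0: need L[0]=4 = 4; D[0]=4 ok
step 1: need max(L[1]=6,C[0]=6) = 6; D[1]=6 ok
step 2: need max(L[2]=2,C[1]=8) = 8; D[2]=6 SHORT
step 3: need max(L[3]=7,C[2]=9) = 9; D[3]=9 ok
step 4: need max(L[4]=8,C[3]=6) = 8; D[4]=8 ok
step 5: need max(L[5]=2,C[4]=9) = 9; D[5]=9 ok
step 6: need max(L[6]=2,C[5]=2) = 2; D[6]=2 ok
step 7: need max(L[7]=4,C[6]=2) = 4; D[7]=4 ok
step 8: need C[7]=2 = 2; D[8]=2 ok

hazard at step 2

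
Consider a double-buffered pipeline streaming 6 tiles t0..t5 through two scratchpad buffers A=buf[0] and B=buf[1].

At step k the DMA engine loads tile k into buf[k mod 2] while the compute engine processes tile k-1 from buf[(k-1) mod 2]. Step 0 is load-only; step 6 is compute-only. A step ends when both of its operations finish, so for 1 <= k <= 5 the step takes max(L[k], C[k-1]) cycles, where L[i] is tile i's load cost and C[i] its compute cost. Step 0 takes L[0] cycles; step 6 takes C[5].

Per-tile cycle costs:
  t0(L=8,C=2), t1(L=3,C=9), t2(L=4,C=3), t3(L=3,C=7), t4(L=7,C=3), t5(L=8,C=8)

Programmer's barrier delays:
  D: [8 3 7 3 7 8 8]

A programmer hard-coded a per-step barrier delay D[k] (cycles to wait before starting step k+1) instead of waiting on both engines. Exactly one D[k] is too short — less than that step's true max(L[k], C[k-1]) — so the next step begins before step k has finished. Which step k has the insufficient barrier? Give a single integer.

step 0: need L[0]=8 = 8; D[0]=8 ok
step 1: need max(L[1]=3,C[0]=2) = 3; D[1]=3 ok
step 2: need max(L[2]=4,C[1]=9) = 9; D[2]=7 SHORT
step 3: need max(L[3]=3,C[2]=3) = 3; D[3]=3 ok
step 4: need max(L[4]=7,C[3]=7) = 7; D[4]=7 ok
step 5: need max(L[5]=8,C[4]=3) = 8; D[5]=8 ok
step 6: need C[5]=8 = 8; D[6]=8 ok

hazard at step 2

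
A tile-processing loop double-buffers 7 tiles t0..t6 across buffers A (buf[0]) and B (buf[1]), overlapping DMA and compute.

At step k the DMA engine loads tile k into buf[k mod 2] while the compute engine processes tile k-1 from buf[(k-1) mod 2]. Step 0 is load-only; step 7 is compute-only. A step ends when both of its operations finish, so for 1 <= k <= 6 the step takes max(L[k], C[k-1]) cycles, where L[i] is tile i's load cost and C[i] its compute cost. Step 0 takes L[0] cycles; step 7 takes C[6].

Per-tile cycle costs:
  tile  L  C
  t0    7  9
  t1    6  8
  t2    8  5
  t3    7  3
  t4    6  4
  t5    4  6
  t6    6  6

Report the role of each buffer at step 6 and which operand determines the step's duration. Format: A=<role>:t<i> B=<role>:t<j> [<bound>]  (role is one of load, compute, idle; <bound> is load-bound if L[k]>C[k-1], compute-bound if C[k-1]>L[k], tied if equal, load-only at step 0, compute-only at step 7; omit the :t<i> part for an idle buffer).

step 6: A=load:t6 B=compute:t5 [tied]

step 0: L[0]=7 → dur=7, Σ=7 | A=load:t0 B=idle [load-only]
step 1: L[1]=6 C[0]=9 → dur=9, Σ=16 | A=compute:t0 B=load:t1 [compute-bound]
step 2: L[2]=8 C[1]=8 → dur=8, Σ=24 | A=load:t2 B=compute:t1 [tied]
step 3: L[3]=7 C[2]=5 → dur=7, Σ=31 | A=compute:t2 B=load:t3 [load-bound]
step 4: L[4]=6 C[3]=3 → dur=6, Σ=37 | A=load:t4 B=compute:t3 [load-bound]
step 5: L[5]=4 C[4]=4 → dur=4, Σ=41 | A=compute:t4 B=load:t5 [tied]
step 6: L[6]=6 C[5]=6 → dur=6, Σ=47 | A=load:t6 B=compute:t5 [tied]
step 7: C[6]=6 → dur=6, Σ=53 | A=compute:t6 B=idle [compute-only]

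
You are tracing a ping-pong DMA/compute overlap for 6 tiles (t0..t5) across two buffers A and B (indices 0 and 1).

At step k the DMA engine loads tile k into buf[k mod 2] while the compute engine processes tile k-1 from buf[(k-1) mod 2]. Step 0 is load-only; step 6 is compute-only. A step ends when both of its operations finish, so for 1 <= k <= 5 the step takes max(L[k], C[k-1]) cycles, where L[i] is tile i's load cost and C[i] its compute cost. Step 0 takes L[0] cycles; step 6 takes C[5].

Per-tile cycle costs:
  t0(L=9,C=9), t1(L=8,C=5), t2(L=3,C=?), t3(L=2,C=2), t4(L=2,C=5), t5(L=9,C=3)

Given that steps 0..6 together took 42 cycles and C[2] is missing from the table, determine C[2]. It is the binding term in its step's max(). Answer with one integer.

C[2] = 5

step 0 | dur = L[0]=9 = 9
step 1 | dur = max(L[1]=8, C[0]=9) = 9
step 2 | dur = max(L[2]=3, C[1]=5) = 5
step 3 | dur = max(L[3]=2, C[2]=?) = C[2]  (unknown; binding)
step 4 | dur = max(L[4]=2, C[3]=2) = 2
step 5 | dur = max(L[5]=9, C[4]=5) = 9
step 6 | dur = C[5]=3 = 3
sum of known step durations = 37
dur[3] = total - known = 42 - 37 = 5
C[2] is the binding max in step 3, so C[2] = dur[3] = 5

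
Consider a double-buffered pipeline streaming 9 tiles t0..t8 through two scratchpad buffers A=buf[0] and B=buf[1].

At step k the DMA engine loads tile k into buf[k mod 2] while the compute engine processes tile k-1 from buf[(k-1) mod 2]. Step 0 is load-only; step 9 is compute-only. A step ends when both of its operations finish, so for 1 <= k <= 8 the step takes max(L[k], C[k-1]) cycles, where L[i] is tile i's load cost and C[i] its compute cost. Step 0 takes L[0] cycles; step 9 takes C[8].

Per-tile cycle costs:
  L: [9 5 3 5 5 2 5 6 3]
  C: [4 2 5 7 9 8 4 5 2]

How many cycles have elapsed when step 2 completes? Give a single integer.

step 0: L[0]=9 → dur=9, Σ=9 | A=load:t0 B=idle [load-only]
step 1: L[1]=5 C[0]=4 → dur=5, Σ=14 | A=compute:t0 B=load:t1 [load-bound]
step 2: L[2]=3 C[1]=2 → dur=3, Σ=17 | A=load:t2 B=compute:t1 [load-bound]
step 3: L[3]=5 C[2]=5 → dur=5, Σ=22 | A=compute:t2 B=load:t3 [tied]
step 4: L[4]=5 C[3]=7 → dur=7, Σ=29 | A=load:t4 B=compute:t3 [compute-bound]
step 5: L[5]=2 C[4]=9 → dur=9, Σ=38 | A=compute:t4 B=load:t5 [compute-bound]
step 6: L[6]=5 C[5]=8 → dur=8, Σ=46 | A=load:t6 B=compute:t5 [compute-bound]
step 7: L[7]=6 C[6]=4 → dur=6, Σ=52 | A=compute:t6 B=load:t7 [load-bound]
step 8: L[8]=3 C[7]=5 → dur=5, Σ=57 | A=load:t8 B=compute:t7 [compute-bound]
step 9: C[8]=2 → dur=2, Σ=59 | A=compute:t8 B=idle [compute-only]

end_cycle[2] = 17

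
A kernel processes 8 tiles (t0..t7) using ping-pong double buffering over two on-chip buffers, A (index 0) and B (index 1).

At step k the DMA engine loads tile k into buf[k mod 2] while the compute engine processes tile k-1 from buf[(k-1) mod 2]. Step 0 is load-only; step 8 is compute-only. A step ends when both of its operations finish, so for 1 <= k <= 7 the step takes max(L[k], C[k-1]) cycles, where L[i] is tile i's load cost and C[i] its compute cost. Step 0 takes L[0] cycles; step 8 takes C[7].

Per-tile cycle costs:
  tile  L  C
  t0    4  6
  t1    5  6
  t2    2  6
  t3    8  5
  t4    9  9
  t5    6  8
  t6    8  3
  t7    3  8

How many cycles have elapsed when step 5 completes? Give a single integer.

end_cycle[5] = 42

k=0 load=t0/4c comp=- wait=4 total=4
k=1 load=t1/5c comp=t0/6c wait=6 total=10
k=2 load=t2/2c comp=t1/6c wait=6 total=16
k=3 load=t3/8c comp=t2/6c wait=8 total=24
k=4 load=t4/9c comp=t3/5c wait=9 total=33
k=5 load=t5/6c comp=t4/9c wait=9 total=42
k=6 load=t6/8c comp=t5/8c wait=8 total=50
k=7 load=t7/3c comp=t6/3c wait=3 total=53
k=8 load=- comp=t7/8c wait=8 total=61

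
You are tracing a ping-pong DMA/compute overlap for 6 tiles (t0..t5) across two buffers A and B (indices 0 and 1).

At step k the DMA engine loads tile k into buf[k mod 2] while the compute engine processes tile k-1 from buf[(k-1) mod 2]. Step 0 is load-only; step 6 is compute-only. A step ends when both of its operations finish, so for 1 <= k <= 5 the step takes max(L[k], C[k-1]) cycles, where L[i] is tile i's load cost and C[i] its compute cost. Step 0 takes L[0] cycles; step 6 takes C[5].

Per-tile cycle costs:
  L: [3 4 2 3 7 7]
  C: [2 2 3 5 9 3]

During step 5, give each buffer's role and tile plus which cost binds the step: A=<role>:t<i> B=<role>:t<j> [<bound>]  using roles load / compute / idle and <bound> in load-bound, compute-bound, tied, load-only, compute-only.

step 0: L[0]=3 → dur=3, Σ=3 | A=load:t0 B=idle [load-only]
step 1: L[1]=4 C[0]=2 → dur=4, Σ=7 | A=compute:t0 B=load:t1 [load-bound]
step 2: L[2]=2 C[1]=2 → dur=2, Σ=9 | A=load:t2 B=compute:t1 [tied]
step 3: L[3]=3 C[2]=3 → dur=3, Σ=12 | A=compute:t2 B=load:t3 [tied]
step 4: L[4]=7 C[3]=5 → dur=7, Σ=19 | A=load:t4 B=compute:t3 [load-bound]
step 5: L[5]=7 C[4]=9 → dur=9, Σ=28 | A=compute:t4 B=load:t5 [compute-bound]
step 6: C[5]=3 → dur=3, Σ=31 | A=idle B=compute:t5 [compute-only]

step 5: A=compute:t4 B=load:t5 [compute-bound]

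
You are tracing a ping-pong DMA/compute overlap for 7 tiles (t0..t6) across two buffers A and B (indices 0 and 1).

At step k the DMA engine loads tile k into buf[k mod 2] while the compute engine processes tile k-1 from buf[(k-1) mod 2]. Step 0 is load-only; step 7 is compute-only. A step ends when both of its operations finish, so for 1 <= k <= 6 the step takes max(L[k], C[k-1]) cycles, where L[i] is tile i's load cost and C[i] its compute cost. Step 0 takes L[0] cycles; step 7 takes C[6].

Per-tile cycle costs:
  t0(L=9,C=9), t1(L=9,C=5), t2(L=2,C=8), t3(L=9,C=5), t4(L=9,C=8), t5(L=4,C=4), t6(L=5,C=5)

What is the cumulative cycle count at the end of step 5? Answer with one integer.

end_cycle[5] = 49

step 0: L[0]=9 → dur=9, Σ=9 | A=load:t0 B=idle [load-only]
step 1: L[1]=9 C[0]=9 → dur=9, Σ=18 | A=compute:t0 B=load:t1 [tied]
step 2: L[2]=2 C[1]=5 → dur=5, Σ=23 | A=load:t2 B=compute:t1 [compute-bound]
step 3: L[3]=9 C[2]=8 → dur=9, Σ=32 | A=compute:t2 B=load:t3 [load-bound]
step 4: L[4]=9 C[3]=5 → dur=9, Σ=41 | A=load:t4 B=compute:t3 [load-bound]
step 5: L[5]=4 C[4]=8 → dur=8, Σ=49 | A=compute:t4 B=load:t5 [compute-bound]
step 6: L[6]=5 C[5]=4 → dur=5, Σ=54 | A=load:t6 B=compute:t5 [load-bound]
step 7: C[6]=5 → dur=5, Σ=59 | A=compute:t6 B=idle [compute-only]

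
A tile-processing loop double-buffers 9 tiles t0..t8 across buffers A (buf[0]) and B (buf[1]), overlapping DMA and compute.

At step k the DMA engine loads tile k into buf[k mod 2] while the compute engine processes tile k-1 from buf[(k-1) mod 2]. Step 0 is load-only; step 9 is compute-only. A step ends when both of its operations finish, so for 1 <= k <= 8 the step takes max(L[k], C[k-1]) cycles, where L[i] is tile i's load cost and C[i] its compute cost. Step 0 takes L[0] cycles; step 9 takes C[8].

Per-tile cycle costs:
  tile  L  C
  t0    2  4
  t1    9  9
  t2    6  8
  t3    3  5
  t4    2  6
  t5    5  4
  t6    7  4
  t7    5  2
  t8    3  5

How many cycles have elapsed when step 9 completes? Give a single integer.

end_cycle[9] = 59

k=0 load=t0/2c comp=- wait=2 total=2
k=1 load=t1/9c comp=t0/4c wait=9 total=11
k=2 load=t2/6c comp=t1/9c wait=9 total=20
k=3 load=t3/3c comp=t2/8c wait=8 total=28
k=4 load=t4/2c comp=t3/5c wait=5 total=33
k=5 load=t5/5c comp=t4/6c wait=6 total=39
k=6 load=t6/7c comp=t5/4c wait=7 total=46
k=7 load=t7/5c comp=t6/4c wait=5 total=51
k=8 load=t8/3c comp=t7/2c wait=3 total=54
k=9 load=- comp=t8/5c wait=5 total=59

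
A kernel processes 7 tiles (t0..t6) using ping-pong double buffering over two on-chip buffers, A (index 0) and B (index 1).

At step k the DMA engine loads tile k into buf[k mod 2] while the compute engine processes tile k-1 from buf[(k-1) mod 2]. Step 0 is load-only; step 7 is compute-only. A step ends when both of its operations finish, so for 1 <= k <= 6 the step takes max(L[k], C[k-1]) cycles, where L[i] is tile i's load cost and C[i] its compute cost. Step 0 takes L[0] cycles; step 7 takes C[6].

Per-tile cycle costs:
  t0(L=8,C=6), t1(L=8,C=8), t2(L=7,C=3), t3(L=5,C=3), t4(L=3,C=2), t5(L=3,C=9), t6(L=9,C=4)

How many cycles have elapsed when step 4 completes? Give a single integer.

step 0: L[0]=8 → dur=8, Σ=8 | A=load:t0 B=idle [load-only]
step 1: L[1]=8 C[0]=6 → dur=8, Σ=16 | A=compute:t0 B=load:t1 [load-bound]
step 2: L[2]=7 C[1]=8 → dur=8, Σ=24 | A=load:t2 B=compute:t1 [compute-bound]
step 3: L[3]=5 C[2]=3 → dur=5, Σ=29 | A=compute:t2 B=load:t3 [load-bound]
step 4: L[4]=3 C[3]=3 → dur=3, Σ=32 | A=load:t4 B=compute:t3 [tied]
step 5: L[5]=3 C[4]=2 → dur=3, Σ=35 | A=compute:t4 B=load:t5 [load-bound]
step 6: L[6]=9 C[5]=9 → dur=9, Σ=44 | A=load:t6 B=compute:t5 [tied]
step 7: C[6]=4 → dur=4, Σ=48 | A=compute:t6 B=idle [compute-only]

end_cycle[4] = 32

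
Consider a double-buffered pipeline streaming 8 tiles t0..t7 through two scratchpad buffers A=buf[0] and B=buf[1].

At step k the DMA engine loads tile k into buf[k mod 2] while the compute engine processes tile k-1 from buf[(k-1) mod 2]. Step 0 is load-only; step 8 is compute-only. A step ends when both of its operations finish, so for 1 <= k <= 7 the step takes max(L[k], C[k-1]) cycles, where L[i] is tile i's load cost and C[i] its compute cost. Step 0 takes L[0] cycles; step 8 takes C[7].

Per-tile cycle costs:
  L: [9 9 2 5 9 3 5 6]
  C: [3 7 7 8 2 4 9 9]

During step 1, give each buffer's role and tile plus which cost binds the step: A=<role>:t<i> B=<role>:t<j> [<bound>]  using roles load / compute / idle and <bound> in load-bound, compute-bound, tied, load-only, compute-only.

k=0 load=t0/9c comp=- wait=9 total=9
k=1 load=t1/9c comp=t0/3c wait=9 total=18
k=2 load=t2/2c comp=t1/7c wait=7 total=25
k=3 load=t3/5c comp=t2/7c wait=7 total=32
k=4 load=t4/9c comp=t3/8c wait=9 total=41
k=5 load=t5/3c comp=t4/2c wait=3 total=44
k=6 load=t6/5c comp=t5/4c wait=5 total=49
k=7 load=t7/6c comp=t6/9c wait=9 total=58
k=8 load=- comp=t7/9c wait=9 total=67

step 1: A=compute:t0 B=load:t1 [load-bound]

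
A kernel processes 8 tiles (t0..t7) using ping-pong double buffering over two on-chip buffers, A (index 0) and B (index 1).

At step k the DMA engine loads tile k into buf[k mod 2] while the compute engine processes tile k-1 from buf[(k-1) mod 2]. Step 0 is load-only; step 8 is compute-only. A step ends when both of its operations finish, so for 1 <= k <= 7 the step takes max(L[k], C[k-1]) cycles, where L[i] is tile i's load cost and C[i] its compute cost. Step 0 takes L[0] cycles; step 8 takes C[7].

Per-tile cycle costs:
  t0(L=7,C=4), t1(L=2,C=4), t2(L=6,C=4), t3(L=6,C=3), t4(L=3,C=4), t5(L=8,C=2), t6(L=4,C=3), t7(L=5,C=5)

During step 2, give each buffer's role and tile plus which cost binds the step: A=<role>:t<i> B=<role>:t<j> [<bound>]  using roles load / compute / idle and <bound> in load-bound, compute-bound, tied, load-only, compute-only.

  0. 7=7c; end=7; A:t0 B:-
  1. max(2,4)=4c; end=11; A:t0 B:t1
  2. max(6,4)=6c; end=17; A:t2 B:t1
  3. max(6,4)=6c; end=23; A:t2 B:t3
  4. max(3,3)=3c; end=26; A:t4 B:t3
  5. max(8,4)=8c; end=34; A:t4 B:t5
  6. max(4,2)=4c; end=38; A:t6 B:t5
  7. max(5,3)=5c; end=43; A:t6 B:t7
  8. 5=5c; end=48; A:t6 B:t7

step 2: A=load:t2 B=compute:t1 [load-bound]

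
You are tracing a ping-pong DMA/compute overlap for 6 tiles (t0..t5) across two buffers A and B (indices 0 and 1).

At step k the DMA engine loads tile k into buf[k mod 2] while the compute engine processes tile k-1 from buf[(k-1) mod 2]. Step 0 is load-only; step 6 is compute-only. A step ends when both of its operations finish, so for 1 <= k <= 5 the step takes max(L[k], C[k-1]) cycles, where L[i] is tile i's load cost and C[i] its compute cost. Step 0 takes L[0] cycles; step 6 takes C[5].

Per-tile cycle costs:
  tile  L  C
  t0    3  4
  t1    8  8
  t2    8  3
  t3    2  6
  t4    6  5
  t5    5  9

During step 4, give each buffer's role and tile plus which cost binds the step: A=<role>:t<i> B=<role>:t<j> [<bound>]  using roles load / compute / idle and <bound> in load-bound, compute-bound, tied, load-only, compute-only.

k=0 load=t0/3c comp=- wait=3 total=3
k=1 load=t1/8c comp=t0/4c wait=8 total=11
k=2 load=t2/8c comp=t1/8c wait=8 total=19
k=3 load=t3/2c comp=t2/3c wait=3 total=22
k=4 load=t4/6c comp=t3/6c wait=6 total=28
k=5 load=t5/5c comp=t4/5c wait=5 total=33
k=6 load=- comp=t5/9c wait=9 total=42

step 4: A=load:t4 B=compute:t3 [tied]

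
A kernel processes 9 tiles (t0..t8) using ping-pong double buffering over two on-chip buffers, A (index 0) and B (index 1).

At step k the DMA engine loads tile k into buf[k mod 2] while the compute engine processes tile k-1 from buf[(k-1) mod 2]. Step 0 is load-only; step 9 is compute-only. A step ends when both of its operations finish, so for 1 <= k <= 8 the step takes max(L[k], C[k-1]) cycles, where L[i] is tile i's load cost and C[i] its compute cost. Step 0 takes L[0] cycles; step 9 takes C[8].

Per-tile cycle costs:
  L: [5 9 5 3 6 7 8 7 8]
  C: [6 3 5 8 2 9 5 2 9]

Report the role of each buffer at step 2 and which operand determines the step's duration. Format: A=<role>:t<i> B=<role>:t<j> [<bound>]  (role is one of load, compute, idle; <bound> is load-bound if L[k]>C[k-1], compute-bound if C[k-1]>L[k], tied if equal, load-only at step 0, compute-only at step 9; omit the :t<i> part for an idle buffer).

step 0: L[0]=5 → dur=5, Σ=5 | A=load:t0 B=idle [load-only]
step 1: L[1]=9 C[0]=6 → dur=9, Σ=14 | A=compute:t0 B=load:t1 [load-bound]
step 2: L[2]=5 C[1]=3 → dur=5, Σ=19 | A=load:t2 B=compute:t1 [load-bound]
step 3: L[3]=3 C[2]=5 → dur=5, Σ=24 | A=compute:t2 B=load:t3 [compute-bound]
step 4: L[4]=6 C[3]=8 → dur=8, Σ=32 | A=load:t4 B=compute:t3 [compute-bound]
step 5: L[5]=7 C[4]=2 → dur=7, Σ=39 | A=compute:t4 B=load:t5 [load-bound]
step 6: L[6]=8 C[5]=9 → dur=9, Σ=48 | A=load:t6 B=compute:t5 [compute-bound]
step 7: L[7]=7 C[6]=5 → dur=7, Σ=55 | A=compute:t6 B=load:t7 [load-bound]
step 8: L[8]=8 C[7]=2 → dur=8, Σ=63 | A=load:t8 B=compute:t7 [load-bound]
step 9: C[8]=9 → dur=9, Σ=72 | A=compute:t8 B=idle [compute-only]

step 2: A=load:t2 B=compute:t1 [load-bound]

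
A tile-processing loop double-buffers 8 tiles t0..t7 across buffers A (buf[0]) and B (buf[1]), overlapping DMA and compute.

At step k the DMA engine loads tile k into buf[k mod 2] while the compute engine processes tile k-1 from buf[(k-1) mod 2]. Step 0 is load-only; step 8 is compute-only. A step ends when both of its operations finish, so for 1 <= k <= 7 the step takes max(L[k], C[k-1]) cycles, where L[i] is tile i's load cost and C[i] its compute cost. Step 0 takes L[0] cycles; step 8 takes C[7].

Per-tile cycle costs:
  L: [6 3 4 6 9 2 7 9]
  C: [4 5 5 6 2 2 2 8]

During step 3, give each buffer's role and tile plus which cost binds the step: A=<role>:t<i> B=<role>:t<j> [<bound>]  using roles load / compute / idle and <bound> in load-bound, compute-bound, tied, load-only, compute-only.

step 3: A=compute:t2 B=load:t3 [load-bound]

step 0: L[0]=6 → dur=6, Σ=6 | A=load:t0 B=idle [load-only]
step 1: L[1]=3 C[0]=4 → dur=4, Σ=10 | A=compute:t0 B=load:t1 [compute-bound]
step 2: L[2]=4 C[1]=5 → dur=5, Σ=15 | A=load:t2 B=compute:t1 [compute-bound]
step 3: L[3]=6 C[2]=5 → dur=6, Σ=21 | A=compute:t2 B=load:t3 [load-bound]
step 4: L[4]=9 C[3]=6 → dur=9, Σ=30 | A=load:t4 B=compute:t3 [load-bound]
step 5: L[5]=2 C[4]=2 → dur=2, Σ=32 | A=compute:t4 B=load:t5 [tied]
step 6: L[6]=7 C[5]=2 → dur=7, Σ=39 | A=load:t6 B=compute:t5 [load-bound]
step 7: L[7]=9 C[6]=2 → dur=9, Σ=48 | A=compute:t6 B=load:t7 [load-bound]
step 8: C[7]=8 → dur=8, Σ=56 | A=idle B=compute:t7 [compute-only]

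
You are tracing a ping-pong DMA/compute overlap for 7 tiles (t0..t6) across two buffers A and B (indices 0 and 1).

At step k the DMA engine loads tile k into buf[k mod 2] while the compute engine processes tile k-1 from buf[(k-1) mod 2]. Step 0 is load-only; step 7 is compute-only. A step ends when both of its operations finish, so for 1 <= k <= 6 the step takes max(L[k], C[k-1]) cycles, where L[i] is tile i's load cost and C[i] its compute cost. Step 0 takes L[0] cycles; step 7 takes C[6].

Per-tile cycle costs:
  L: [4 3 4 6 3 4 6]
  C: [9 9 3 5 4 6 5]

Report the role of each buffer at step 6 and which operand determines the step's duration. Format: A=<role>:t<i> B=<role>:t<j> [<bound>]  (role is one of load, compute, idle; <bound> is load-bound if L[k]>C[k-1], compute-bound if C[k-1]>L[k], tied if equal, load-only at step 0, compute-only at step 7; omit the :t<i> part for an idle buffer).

[0] DMA t0→A (4c) ∥ CU idle ⇒ 4c, clock 4
[1] DMA t1→B (3c) ∥ CU A:t0 (9c) ⇒ 9c, clock 13
[2] DMA t2→A (4c) ∥ CU B:t1 (9c) ⇒ 9c, clock 22
[3] DMA t3→B (6c) ∥ CU A:t2 (3c) ⇒ 6c, clock 28
[4] DMA t4→A (3c) ∥ CU B:t3 (5c) ⇒ 5c, clock 33
[5] DMA t5→B (4c) ∥ CU A:t4 (4c) ⇒ 4c, clock 37
[6] DMA t6→A (6c) ∥ CU B:t5 (6c) ⇒ 6c, clock 43
[7] DMA idle ∥ CU A:t6 (5c) ⇒ 5c, clock 48

step 6: A=load:t6 B=compute:t5 [tied]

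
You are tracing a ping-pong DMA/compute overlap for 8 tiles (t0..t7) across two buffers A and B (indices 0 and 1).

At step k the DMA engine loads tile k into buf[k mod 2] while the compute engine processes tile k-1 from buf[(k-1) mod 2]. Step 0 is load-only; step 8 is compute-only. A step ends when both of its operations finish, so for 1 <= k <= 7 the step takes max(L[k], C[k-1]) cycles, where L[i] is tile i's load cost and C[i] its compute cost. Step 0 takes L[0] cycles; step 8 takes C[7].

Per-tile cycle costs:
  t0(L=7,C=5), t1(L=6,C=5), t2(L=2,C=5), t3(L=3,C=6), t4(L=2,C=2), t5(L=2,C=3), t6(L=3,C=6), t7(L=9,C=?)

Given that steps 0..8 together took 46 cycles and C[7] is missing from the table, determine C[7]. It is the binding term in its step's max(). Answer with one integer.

step 0 | dur = L[0]=7 = 7
step 1 | dur = max(L[1]=6, C[0]=5) = 6
step 2 | dur = max(L[2]=2, C[1]=5) = 5
step 3 | dur = max(L[3]=3, C[2]=5) = 5
step 4 | dur = max(L[4]=2, C[3]=6) = 6
step 5 | dur = max(L[5]=2, C[4]=2) = 2
step 6 | dur = max(L[6]=3, C[5]=3) = 3
step 7 | dur = max(L[7]=9, C[6]=6) = 9
step 8 | dur = C[7]=? = C[7]  (unknown; binding)
sum of known step durations = 43
dur[8] = total - known = 46 - 43 = 3
C[7] is the binding max in step 8, so C[7] = dur[8] = 3

C[7] = 3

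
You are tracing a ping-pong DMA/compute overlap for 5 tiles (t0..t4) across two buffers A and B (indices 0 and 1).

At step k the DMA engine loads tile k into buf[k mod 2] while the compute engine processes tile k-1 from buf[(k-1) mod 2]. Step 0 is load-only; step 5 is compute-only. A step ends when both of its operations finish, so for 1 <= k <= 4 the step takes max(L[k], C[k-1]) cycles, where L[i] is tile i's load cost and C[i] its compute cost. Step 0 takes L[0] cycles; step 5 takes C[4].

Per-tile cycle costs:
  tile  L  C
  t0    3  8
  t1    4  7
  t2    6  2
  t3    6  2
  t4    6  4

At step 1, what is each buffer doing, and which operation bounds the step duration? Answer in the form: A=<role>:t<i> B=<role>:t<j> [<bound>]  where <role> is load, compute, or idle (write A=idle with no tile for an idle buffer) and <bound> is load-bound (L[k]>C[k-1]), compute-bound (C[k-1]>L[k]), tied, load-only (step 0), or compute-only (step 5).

step 1: A=compute:t0 B=load:t1 [compute-bound]

[0] DMA t0→A (3c) ∥ CU idle ⇒ 3c, clock 3
[1] DMA t1→B (4c) ∥ CU A:t0 (8c) ⇒ 8c, clock 11
[2] DMA t2→A (6c) ∥ CU B:t1 (7c) ⇒ 7c, clock 18
[3] DMA t3→B (6c) ∥ CU A:t2 (2c) ⇒ 6c, clock 24
[4] DMA t4→A (6c) ∥ CU B:t3 (2c) ⇒ 6c, clock 30
[5] DMA idle ∥ CU A:t4 (4c) ⇒ 4c, clock 34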